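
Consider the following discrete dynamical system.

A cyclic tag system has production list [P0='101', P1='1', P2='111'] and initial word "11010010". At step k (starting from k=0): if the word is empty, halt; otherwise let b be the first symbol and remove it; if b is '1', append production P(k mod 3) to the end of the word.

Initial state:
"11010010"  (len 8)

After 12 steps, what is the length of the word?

step 0: "11010010"  (len 8)
step 1: "1010010101"  (len 10)
step 2: "0100101011"  (len 10)
step 3: "100101011"  (len 9)
step 4: "00101011101"  (len 11)
step 5: "0101011101"  (len 10)
step 6: "101011101"  (len 9)
step 7: "01011101101"  (len 11)
step 8: "1011101101"  (len 10)
step 9: "011101101111"  (len 12)
step 10: "11101101111"  (len 11)
step 11: "11011011111"  (len 11)
step 12: "1011011111111"  (len 13)

13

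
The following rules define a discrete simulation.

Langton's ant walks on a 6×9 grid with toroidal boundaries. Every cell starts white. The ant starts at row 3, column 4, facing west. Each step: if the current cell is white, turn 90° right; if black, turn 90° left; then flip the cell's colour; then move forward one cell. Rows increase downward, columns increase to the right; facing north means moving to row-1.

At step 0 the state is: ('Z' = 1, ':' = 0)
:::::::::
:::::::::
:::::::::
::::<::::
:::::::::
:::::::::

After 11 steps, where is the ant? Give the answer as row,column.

5,5

[0] :::::::::
:::::::::
:::::::::
::::<::::
:::::::::
:::::::::
[1] :::::::::
:::::::::
::::^::::
::::Z::::
:::::::::
:::::::::
[2] :::::::::
:::::::::
::::Z>:::
::::Z::::
:::::::::
:::::::::
[3] :::::::::
:::::::::
::::ZZ:::
::::Zv:::
:::::::::
:::::::::
[4] :::::::::
:::::::::
::::ZZ:::
::::<Z:::
:::::::::
:::::::::
[5] :::::::::
:::::::::
::::ZZ:::
:::::Z:::
::::v::::
:::::::::
[6] :::::::::
:::::::::
::::ZZ:::
:::::Z:::
:::<Z::::
:::::::::
[7] :::::::::
:::::::::
::::ZZ:::
:::^:Z:::
:::ZZ::::
:::::::::
[8] :::::::::
:::::::::
::::ZZ:::
:::Z>Z:::
:::ZZ::::
:::::::::
[9] :::::::::
:::::::::
::::ZZ:::
:::ZZZ:::
:::Zv::::
:::::::::
[10] :::::::::
:::::::::
::::ZZ:::
:::ZZZ:::
:::Z:>:::
:::::::::
[11] :::::::::
:::::::::
::::ZZ:::
:::ZZZ:::
:::Z:Z:::
:::::v:::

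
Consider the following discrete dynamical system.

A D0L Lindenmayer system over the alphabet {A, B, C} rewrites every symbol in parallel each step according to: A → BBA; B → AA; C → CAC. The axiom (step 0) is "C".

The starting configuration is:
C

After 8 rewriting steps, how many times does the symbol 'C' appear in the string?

256

step 0: C
step 1: CAC
step 2: CACBBACAC
step 3: CACBBACACAAAABBACACBBACAC
step 4: CACBBACACAAAABBACACBBACACBBABBABBABBAAAAABBACACBBACACAAAABBACACBBACAC
step 5: CACBBACACAAAABBACACBBACACBBABBABBABBAAAAABBACACBBACACAAAAB…AABBACACBBACACBBABBABBABBAAAAABBACACBBACACAAAABBACACBBACAC  (len 185)
step 6: CACBBACACAAAABBACACBBACACBBABBABBABBAAAAABBACACBBACACAAAAB…AABBACACBBACACBBABBABBABBAAAAABBACACBBACACAAAABBACACBBACAC  (len 493)
step 7: CACBBACACAAAABBACACBBACACBBABBABBABBAAAAABBACACBBACACAAAAB…AABBACACBBACACBBABBABBABBAAAAABBACACBBACACAAAABBACACBBACAC  (len 1297)
step 8: CACBBACACAAAABBACACBBACACBBABBABBABBAAAAABBACACBBACACAAAAB…AABBACACBBACACBBABBABBABBAAAAABBACACBBACACAAAABBACACBBACAC  (len 3397)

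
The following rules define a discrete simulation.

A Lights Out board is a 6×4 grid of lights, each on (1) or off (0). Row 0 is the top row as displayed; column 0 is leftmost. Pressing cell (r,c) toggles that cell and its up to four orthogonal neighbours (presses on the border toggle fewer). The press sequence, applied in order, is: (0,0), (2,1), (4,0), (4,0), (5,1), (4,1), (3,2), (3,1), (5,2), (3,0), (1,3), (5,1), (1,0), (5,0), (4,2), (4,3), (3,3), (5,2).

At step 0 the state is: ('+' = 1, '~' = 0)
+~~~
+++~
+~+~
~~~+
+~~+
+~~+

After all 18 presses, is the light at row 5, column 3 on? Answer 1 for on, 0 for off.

gen 0: +~~~
+++~
+~+~
~~~+
+~~+
+~~+
gen 1: ~+~~
~++~
+~+~
~~~+
+~~+
+~~+
gen 2: ~+~~
~~+~
~+~~
~+~+
+~~+
+~~+
gen 3: ~+~~
~~+~
~+~~
++~+
~+~+
~~~+
gen 4: ~+~~
~~+~
~+~~
~+~+
+~~+
+~~+
gen 5: ~+~~
~~+~
~+~~
~+~+
++~+
~+++
gen 6: ~+~~
~~+~
~+~~
~~~+
~~++
~~++
gen 7: ~+~~
~~+~
~++~
~++~
~~~+
~~++
gen 8: ~+~~
~~+~
~~+~
+~~~
~+~+
~~++
gen 9: ~+~~
~~+~
~~+~
+~~~
~+++
~+~~
gen 10: ~+~~
~~+~
+~+~
~+~~
++++
~+~~
gen 11: ~+~+
~~~+
+~++
~+~~
++++
~+~~
gen 12: ~+~+
~~~+
+~++
~+~~
+~++
+~+~
gen 13: ++~+
++~+
~~++
~+~~
+~++
+~+~
gen 14: ++~+
++~+
~~++
~+~~
~~++
~++~
gen 15: ++~+
++~+
~~++
~++~
~+~~
~+~~
gen 16: ++~+
++~+
~~++
~+++
~+++
~+~+
gen 17: ++~+
++~+
~~+~
~+~~
~++~
~+~+
gen 18: ++~+
++~+
~~+~
~+~~
~+~~
~~+~

0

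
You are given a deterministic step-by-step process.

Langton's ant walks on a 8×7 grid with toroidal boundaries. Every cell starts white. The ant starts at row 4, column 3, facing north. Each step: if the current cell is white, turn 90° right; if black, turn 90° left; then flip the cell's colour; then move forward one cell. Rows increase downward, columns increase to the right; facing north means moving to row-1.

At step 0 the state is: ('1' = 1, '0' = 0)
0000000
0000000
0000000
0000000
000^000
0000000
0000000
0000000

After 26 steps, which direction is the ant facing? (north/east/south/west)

step 0: 0000000
0000000
0000000
0000000
000^000
0000000
0000000
0000000
step 1: 0000000
0000000
0000000
0000000
0001>00
0000000
0000000
0000000
step 2: 0000000
0000000
0000000
0000000
0001100
0000v00
0000000
0000000
step 3: 0000000
0000000
0000000
0000000
0001100
000<100
0000000
0000000
step 4: 0000000
0000000
0000000
0000000
000^100
0001100
0000000
0000000
step 5: 0000000
0000000
0000000
0000000
00<0100
0001100
0000000
0000000
step 6: 0000000
0000000
0000000
00^0000
0010100
0001100
0000000
0000000
step 7: 0000000
0000000
0000000
001>000
0010100
0001100
0000000
0000000
step 8: 0000000
0000000
0000000
0011000
001v100
0001100
0000000
0000000
step 9: 0000000
0000000
0000000
0011000
00<1100
0001100
0000000
0000000
step 10: 0000000
0000000
0000000
0011000
0001100
00v1100
0000000
0000000
step 11: 0000000
0000000
0000000
0011000
0001100
0<11100
0000000
0000000
step 12: 0000000
0000000
0000000
0011000
0^01100
0111100
0000000
0000000
step 13: 0000000
0000000
0000000
0011000
01>1100
0111100
0000000
0000000
step 14: 0000000
0000000
0000000
0011000
0111100
01v1100
0000000
0000000
step 15: 0000000
0000000
0000000
0011000
0111100
010>100
0000000
0000000
step 16: 0000000
0000000
0000000
0011000
011^100
0100100
0000000
0000000
step 17: 0000000
0000000
0000000
0011000
01<0100
0100100
0000000
0000000
step 18: 0000000
0000000
0000000
0011000
0100100
01v0100
0000000
0000000
step 19: 0000000
0000000
0000000
0011000
0100100
0<10100
0000000
0000000
step 20: 0000000
0000000
0000000
0011000
0100100
0010100
0v00000
0000000
step 21: 0000000
0000000
0000000
0011000
0100100
0010100
<100000
0000000
step 22: 0000000
0000000
0000000
0011000
0100100
^010100
1100000
0000000
step 23: 0000000
0000000
0000000
0011000
0100100
1>10100
1100000
0000000
step 24: 0000000
0000000
0000000
0011000
0100100
1110100
1v00000
0000000
step 25: 0000000
0000000
0000000
0011000
0100100
1110100
10>0000
0000000
step 26: 0000000
0000000
0000000
0011000
0100100
1110100
1010000
00v0000

south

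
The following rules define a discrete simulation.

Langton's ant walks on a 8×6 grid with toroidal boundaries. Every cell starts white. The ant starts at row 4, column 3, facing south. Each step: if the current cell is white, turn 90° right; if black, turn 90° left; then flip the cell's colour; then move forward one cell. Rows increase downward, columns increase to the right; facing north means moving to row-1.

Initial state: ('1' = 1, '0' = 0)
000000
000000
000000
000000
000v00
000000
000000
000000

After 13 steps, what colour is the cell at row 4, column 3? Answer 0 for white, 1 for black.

t=0: 000000
000000
000000
000000
000v00
000000
000000
000000
t=1: 000000
000000
000000
000000
00<100
000000
000000
000000
t=2: 000000
000000
000000
00^000
001100
000000
000000
000000
t=3: 000000
000000
000000
001>00
001100
000000
000000
000000
t=4: 000000
000000
000000
001100
001v00
000000
000000
000000
t=5: 000000
000000
000000
001100
0010>0
000000
000000
000000
t=6: 000000
000000
000000
001100
001010
0000v0
000000
000000
t=7: 000000
000000
000000
001100
001010
000<10
000000
000000
t=8: 000000
000000
000000
001100
001^10
000110
000000
000000
t=9: 000000
000000
000000
001100
0011>0
000110
000000
000000
t=10: 000000
000000
000000
0011^0
001100
000110
000000
000000
t=11: 000000
000000
000000
00111>
001100
000110
000000
000000
t=12: 000000
000000
000000
001111
00110v
000110
000000
000000
t=13: 000000
000000
000000
001111
0011<1
000110
000000
000000

1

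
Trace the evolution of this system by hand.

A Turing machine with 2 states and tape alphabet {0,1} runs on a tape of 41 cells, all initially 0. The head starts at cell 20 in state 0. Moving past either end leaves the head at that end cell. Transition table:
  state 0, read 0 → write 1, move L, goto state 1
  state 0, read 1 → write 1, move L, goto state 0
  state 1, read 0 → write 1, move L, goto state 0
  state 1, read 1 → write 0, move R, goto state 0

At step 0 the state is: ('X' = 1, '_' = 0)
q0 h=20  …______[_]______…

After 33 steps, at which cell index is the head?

step 0: q0 h=20  …______[_]______…
step 1: q1 h=19  …______[_]X_____…
step 2: q0 h=18  …______[_]XX____…
step 3: q1 h=17  …______[_]XXX___…
step 4: q0 h=16  …______[_]XXXX__…
step 5: q1 h=15  …______[_]XXXXX_…
step 6: q0 h=14  …______[_]XXXXXX…
step 7: q1 h=13  …______[_]XXXXXX…
step 8: q0 h=12  …______[_]XXXXXX…
step 9: q1 h=11  …______[_]XXXXXX…
step 10: q0 h=10  …______[_]XXXXXX…
step 11: q1 h= 9  …______[_]XXXXXX…
step 12: q0 h= 8  …______[_]XXXXXX…
step 13: q1 h= 7  …______[_]XXXXXX…
step 14: q0 h= 6  |______[_]XXXXXX…
step 15: q1 h= 5  |_____[_]XXXXXX…
step 16: q0 h= 4  |____[_]XXXXXX…
step 17: q1 h= 3  |___[_]XXXXXX…
step 18: q0 h= 2  |__[_]XXXXXX…
step 19: q1 h= 1  |_[_]XXXXXX…
step 20: q0 h= 0  |[_]XXXXXX…
step 21: q1 h= 0  |[X]XXXXXX…
step 22: q0 h= 1  |_[X]XXXXXX…
step 23: q0 h= 0  |[_]XXXXXX…
step 24: q1 h= 0  |[X]XXXXXX…
step 25: q0 h= 1  |_[X]XXXXXX…
step 26: q0 h= 0  |[_]XXXXXX…
step 27: q1 h= 0  |[X]XXXXXX…
step 28: q0 h= 1  |_[X]XXXXXX…
step 29: q0 h= 0  |[_]XXXXXX…
step 30: q1 h= 0  |[X]XXXXXX…
step 31: q0 h= 1  |_[X]XXXXXX…
step 32: q0 h= 0  |[_]XXXXXX…
step 33: q1 h= 0  |[X]XXXXXX…

0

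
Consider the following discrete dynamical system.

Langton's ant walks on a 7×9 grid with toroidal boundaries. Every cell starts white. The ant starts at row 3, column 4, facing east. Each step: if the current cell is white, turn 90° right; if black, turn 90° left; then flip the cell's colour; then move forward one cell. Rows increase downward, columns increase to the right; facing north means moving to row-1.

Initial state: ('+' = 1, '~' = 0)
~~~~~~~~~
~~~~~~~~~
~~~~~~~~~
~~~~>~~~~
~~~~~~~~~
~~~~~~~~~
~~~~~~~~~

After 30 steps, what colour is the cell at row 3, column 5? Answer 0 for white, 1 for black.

1

t=0: ~~~~~~~~~
~~~~~~~~~
~~~~~~~~~
~~~~>~~~~
~~~~~~~~~
~~~~~~~~~
~~~~~~~~~
t=1: ~~~~~~~~~
~~~~~~~~~
~~~~~~~~~
~~~~+~~~~
~~~~v~~~~
~~~~~~~~~
~~~~~~~~~
t=2: ~~~~~~~~~
~~~~~~~~~
~~~~~~~~~
~~~~+~~~~
~~~<+~~~~
~~~~~~~~~
~~~~~~~~~
t=3: ~~~~~~~~~
~~~~~~~~~
~~~~~~~~~
~~~^+~~~~
~~~++~~~~
~~~~~~~~~
~~~~~~~~~
t=4: ~~~~~~~~~
~~~~~~~~~
~~~~~~~~~
~~~+>~~~~
~~~++~~~~
~~~~~~~~~
~~~~~~~~~
t=5: ~~~~~~~~~
~~~~~~~~~
~~~~^~~~~
~~~+~~~~~
~~~++~~~~
~~~~~~~~~
~~~~~~~~~
t=6: ~~~~~~~~~
~~~~~~~~~
~~~~+>~~~
~~~+~~~~~
~~~++~~~~
~~~~~~~~~
~~~~~~~~~
t=7: ~~~~~~~~~
~~~~~~~~~
~~~~++~~~
~~~+~v~~~
~~~++~~~~
~~~~~~~~~
~~~~~~~~~
t=8: ~~~~~~~~~
~~~~~~~~~
~~~~++~~~
~~~+<+~~~
~~~++~~~~
~~~~~~~~~
~~~~~~~~~
t=9: ~~~~~~~~~
~~~~~~~~~
~~~~^+~~~
~~~+++~~~
~~~++~~~~
~~~~~~~~~
~~~~~~~~~
t=10: ~~~~~~~~~
~~~~~~~~~
~~~<~+~~~
~~~+++~~~
~~~++~~~~
~~~~~~~~~
~~~~~~~~~
t=11: ~~~~~~~~~
~~~^~~~~~
~~~+~+~~~
~~~+++~~~
~~~++~~~~
~~~~~~~~~
~~~~~~~~~
t=12: ~~~~~~~~~
~~~+>~~~~
~~~+~+~~~
~~~+++~~~
~~~++~~~~
~~~~~~~~~
~~~~~~~~~
t=13: ~~~~~~~~~
~~~++~~~~
~~~+v+~~~
~~~+++~~~
~~~++~~~~
~~~~~~~~~
~~~~~~~~~
t=14: ~~~~~~~~~
~~~++~~~~
~~~<++~~~
~~~+++~~~
~~~++~~~~
~~~~~~~~~
~~~~~~~~~
t=15: ~~~~~~~~~
~~~++~~~~
~~~~++~~~
~~~v++~~~
~~~++~~~~
~~~~~~~~~
~~~~~~~~~
t=16: ~~~~~~~~~
~~~++~~~~
~~~~++~~~
~~~~>+~~~
~~~++~~~~
~~~~~~~~~
~~~~~~~~~
t=17: ~~~~~~~~~
~~~++~~~~
~~~~^+~~~
~~~~~+~~~
~~~++~~~~
~~~~~~~~~
~~~~~~~~~
t=18: ~~~~~~~~~
~~~++~~~~
~~~<~+~~~
~~~~~+~~~
~~~++~~~~
~~~~~~~~~
~~~~~~~~~
t=19: ~~~~~~~~~
~~~^+~~~~
~~~+~+~~~
~~~~~+~~~
~~~++~~~~
~~~~~~~~~
~~~~~~~~~
t=20: ~~~~~~~~~
~~<~+~~~~
~~~+~+~~~
~~~~~+~~~
~~~++~~~~
~~~~~~~~~
~~~~~~~~~
t=21: ~~^~~~~~~
~~+~+~~~~
~~~+~+~~~
~~~~~+~~~
~~~++~~~~
~~~~~~~~~
~~~~~~~~~
t=22: ~~+>~~~~~
~~+~+~~~~
~~~+~+~~~
~~~~~+~~~
~~~++~~~~
~~~~~~~~~
~~~~~~~~~
t=23: ~~++~~~~~
~~+v+~~~~
~~~+~+~~~
~~~~~+~~~
~~~++~~~~
~~~~~~~~~
~~~~~~~~~
t=24: ~~++~~~~~
~~<++~~~~
~~~+~+~~~
~~~~~+~~~
~~~++~~~~
~~~~~~~~~
~~~~~~~~~
t=25: ~~++~~~~~
~~~++~~~~
~~v+~+~~~
~~~~~+~~~
~~~++~~~~
~~~~~~~~~
~~~~~~~~~
t=26: ~~++~~~~~
~~~++~~~~
~<++~+~~~
~~~~~+~~~
~~~++~~~~
~~~~~~~~~
~~~~~~~~~
t=27: ~~++~~~~~
~^~++~~~~
~+++~+~~~
~~~~~+~~~
~~~++~~~~
~~~~~~~~~
~~~~~~~~~
t=28: ~~++~~~~~
~+>++~~~~
~+++~+~~~
~~~~~+~~~
~~~++~~~~
~~~~~~~~~
~~~~~~~~~
t=29: ~~++~~~~~
~++++~~~~
~+v+~+~~~
~~~~~+~~~
~~~++~~~~
~~~~~~~~~
~~~~~~~~~
t=30: ~~++~~~~~
~++++~~~~
~+~>~+~~~
~~~~~+~~~
~~~++~~~~
~~~~~~~~~
~~~~~~~~~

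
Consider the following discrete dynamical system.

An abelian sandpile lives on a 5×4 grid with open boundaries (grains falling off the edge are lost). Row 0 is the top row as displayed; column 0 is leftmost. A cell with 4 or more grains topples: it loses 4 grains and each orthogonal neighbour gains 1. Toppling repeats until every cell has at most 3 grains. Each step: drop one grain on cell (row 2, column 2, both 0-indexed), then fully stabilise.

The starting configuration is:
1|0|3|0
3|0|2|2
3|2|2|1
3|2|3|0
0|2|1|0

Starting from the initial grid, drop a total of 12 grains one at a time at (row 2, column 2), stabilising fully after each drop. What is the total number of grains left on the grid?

36

step 0: 1|0|3|0
3|0|2|2
3|2|2|1
3|2|3|0
0|2|1|0
step 1: 1|0|3|0
3|0|2|2
3|2|3|1
3|2|3|0
0|2|1|0
step 2: 1|0|3|0
3|0|3|2
3|3|1|2
3|3|0|1
0|2|2|0
step 3: 1|0|3|0
3|0|3|2
3|3|2|2
3|3|0|1
0|2|2|0
step 4: 1|0|3|0
3|0|3|2
3|3|3|2
3|3|0|1
0|2|2|0
step 5: 2|1|0|1
0|3|1|3
2|2|2|3
1|1|2|1
1|3|2|0
step 6: 2|1|0|1
0|3|1|3
2|2|3|3
1|1|2|1
1|3|2|0
step 7: 2|1|0|2
0|3|3|0
2|3|1|1
1|1|3|2
1|3|2|0
step 8: 2|1|0|2
0|3|3|0
2|3|2|1
1|1|3|2
1|3|2|0
step 9: 2|1|0|2
0|3|3|0
2|3|3|1
1|1|3|2
1|3|2|0
step 10: 2|2|1|2
1|1|1|1
3|1|3|2
1|3|0|3
1|3|3|0
step 11: 2|2|1|2
1|1|2|1
3|2|0|3
1|3|1|3
1|3|3|0
step 12: 2|2|1|2
1|1|2|1
3|2|1|3
1|3|1|3
1|3|3|0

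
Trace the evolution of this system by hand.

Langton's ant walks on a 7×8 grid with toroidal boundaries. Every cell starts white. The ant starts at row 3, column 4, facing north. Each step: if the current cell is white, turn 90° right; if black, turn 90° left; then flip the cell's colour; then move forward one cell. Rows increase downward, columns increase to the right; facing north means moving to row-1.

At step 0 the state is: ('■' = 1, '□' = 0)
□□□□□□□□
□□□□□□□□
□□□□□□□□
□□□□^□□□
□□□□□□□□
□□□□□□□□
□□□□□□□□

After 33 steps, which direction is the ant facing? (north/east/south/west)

east

step 0: □□□□□□□□
□□□□□□□□
□□□□□□□□
□□□□^□□□
□□□□□□□□
□□□□□□□□
□□□□□□□□
step 1: □□□□□□□□
□□□□□□□□
□□□□□□□□
□□□□■>□□
□□□□□□□□
□□□□□□□□
□□□□□□□□
step 2: □□□□□□□□
□□□□□□□□
□□□□□□□□
□□□□■■□□
□□□□□v□□
□□□□□□□□
□□□□□□□□
step 3: □□□□□□□□
□□□□□□□□
□□□□□□□□
□□□□■■□□
□□□□<■□□
□□□□□□□□
□□□□□□□□
step 4: □□□□□□□□
□□□□□□□□
□□□□□□□□
□□□□^■□□
□□□□■■□□
□□□□□□□□
□□□□□□□□
step 5: □□□□□□□□
□□□□□□□□
□□□□□□□□
□□□<□■□□
□□□□■■□□
□□□□□□□□
□□□□□□□□
step 6: □□□□□□□□
□□□□□□□□
□□□^□□□□
□□□■□■□□
□□□□■■□□
□□□□□□□□
□□□□□□□□
step 7: □□□□□□□□
□□□□□□□□
□□□■>□□□
□□□■□■□□
□□□□■■□□
□□□□□□□□
□□□□□□□□
step 8: □□□□□□□□
□□□□□□□□
□□□■■□□□
□□□■v■□□
□□□□■■□□
□□□□□□□□
□□□□□□□□
step 9: □□□□□□□□
□□□□□□□□
□□□■■□□□
□□□<■■□□
□□□□■■□□
□□□□□□□□
□□□□□□□□
step 10: □□□□□□□□
□□□□□□□□
□□□■■□□□
□□□□■■□□
□□□v■■□□
□□□□□□□□
□□□□□□□□
step 11: □□□□□□□□
□□□□□□□□
□□□■■□□□
□□□□■■□□
□□<■■■□□
□□□□□□□□
□□□□□□□□
step 12: □□□□□□□□
□□□□□□□□
□□□■■□□□
□□^□■■□□
□□■■■■□□
□□□□□□□□
□□□□□□□□
step 13: □□□□□□□□
□□□□□□□□
□□□■■□□□
□□■>■■□□
□□■■■■□□
□□□□□□□□
□□□□□□□□
step 14: □□□□□□□□
□□□□□□□□
□□□■■□□□
□□■■■■□□
□□■v■■□□
□□□□□□□□
□□□□□□□□
step 15: □□□□□□□□
□□□□□□□□
□□□■■□□□
□□■■■■□□
□□■□>■□□
□□□□□□□□
□□□□□□□□
step 16: □□□□□□□□
□□□□□□□□
□□□■■□□□
□□■■^■□□
□□■□□■□□
□□□□□□□□
□□□□□□□□
step 17: □□□□□□□□
□□□□□□□□
□□□■■□□□
□□■<□■□□
□□■□□■□□
□□□□□□□□
□□□□□□□□
step 18: □□□□□□□□
□□□□□□□□
□□□■■□□□
□□■□□■□□
□□■v□■□□
□□□□□□□□
□□□□□□□□
step 19: □□□□□□□□
□□□□□□□□
□□□■■□□□
□□■□□■□□
□□<■□■□□
□□□□□□□□
□□□□□□□□
step 20: □□□□□□□□
□□□□□□□□
□□□■■□□□
□□■□□■□□
□□□■□■□□
□□v□□□□□
□□□□□□□□
step 21: □□□□□□□□
□□□□□□□□
□□□■■□□□
□□■□□■□□
□□□■□■□□
□<■□□□□□
□□□□□□□□
step 22: □□□□□□□□
□□□□□□□□
□□□■■□□□
□□■□□■□□
□^□■□■□□
□■■□□□□□
□□□□□□□□
step 23: □□□□□□□□
□□□□□□□□
□□□■■□□□
□□■□□■□□
□■>■□■□□
□■■□□□□□
□□□□□□□□
step 24: □□□□□□□□
□□□□□□□□
□□□■■□□□
□□■□□■□□
□■■■□■□□
□■v□□□□□
□□□□□□□□
step 25: □□□□□□□□
□□□□□□□□
□□□■■□□□
□□■□□■□□
□■■■□■□□
□■□>□□□□
□□□□□□□□
step 26: □□□□□□□□
□□□□□□□□
□□□■■□□□
□□■□□■□□
□■■■□■□□
□■□■□□□□
□□□v□□□□
step 27: □□□□□□□□
□□□□□□□□
□□□■■□□□
□□■□□■□□
□■■■□■□□
□■□■□□□□
□□<■□□□□
step 28: □□□□□□□□
□□□□□□□□
□□□■■□□□
□□■□□■□□
□■■■□■□□
□■^■□□□□
□□■■□□□□
step 29: □□□□□□□□
□□□□□□□□
□□□■■□□□
□□■□□■□□
□■■■□■□□
□■■>□□□□
□□■■□□□□
step 30: □□□□□□□□
□□□□□□□□
□□□■■□□□
□□■□□■□□
□■■^□■□□
□■■□□□□□
□□■■□□□□
step 31: □□□□□□□□
□□□□□□□□
□□□■■□□□
□□■□□■□□
□■<□□■□□
□■■□□□□□
□□■■□□□□
step 32: □□□□□□□□
□□□□□□□□
□□□■■□□□
□□■□□■□□
□■□□□■□□
□■v□□□□□
□□■■□□□□
step 33: □□□□□□□□
□□□□□□□□
□□□■■□□□
□□■□□■□□
□■□□□■□□
□■□>□□□□
□□■■□□□□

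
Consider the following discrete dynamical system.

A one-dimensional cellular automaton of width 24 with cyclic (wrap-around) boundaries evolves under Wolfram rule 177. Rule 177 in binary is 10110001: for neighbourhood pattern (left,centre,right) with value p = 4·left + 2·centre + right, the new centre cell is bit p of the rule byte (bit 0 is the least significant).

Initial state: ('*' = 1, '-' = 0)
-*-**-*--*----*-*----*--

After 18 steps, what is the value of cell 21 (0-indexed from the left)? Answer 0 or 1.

step 0: -*-**-*--*----*-*----*--
step 1: --*--*-*--***--*-***--**
step 2: *--*--*-*--*-*--*-*-*---
step 3: -*--*--*-*--*-*--*-*-**-
step 4: --*--*--*-*--*-*--*-*--*
step 5: *--*--*--*-*--*-*--*-*--
step 6: -*--*--*--*-*--*-*--*-*-
step 7: --*--*--*--*-*--*-*--*-*
step 8: *--*--*--*--*-*--*-*--*-
step 9: -*--*--*--*--*-*--*-*--*
step 10: *-*--*--*--*--*-*--*-*--
step 11: -*-*--*--*--*--*-*--*-*-
step 12: --*-*--*--*--*--*-*--*-*
step 13: *--*-*--*--*--*--*-*--*-
step 14: -*--*-*--*--*--*--*-*--*
step 15: *-*--*-*--*--*--*--*-*--
step 16: -*-*--*-*--*--*--*--*-*-
step 17: --*-*--*-*--*--*--*--*-*
step 18: *--*-*--*-*--*--*--*--*-

0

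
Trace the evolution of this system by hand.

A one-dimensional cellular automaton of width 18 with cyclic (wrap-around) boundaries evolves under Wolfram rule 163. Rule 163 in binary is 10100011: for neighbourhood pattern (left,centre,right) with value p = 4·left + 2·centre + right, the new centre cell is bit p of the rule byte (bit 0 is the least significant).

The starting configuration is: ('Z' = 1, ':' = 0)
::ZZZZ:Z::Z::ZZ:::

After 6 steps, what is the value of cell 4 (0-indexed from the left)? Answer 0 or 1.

1

step 0: ::ZZZZ:Z::Z::ZZ:::
step 1: ZZ:ZZ:Z::Z::Z:::ZZ
step 2: Z:Z::Z::Z::Z::ZZ:Z
step 3: :Z::Z::Z::Z::Z::Z:
step 4: Z::Z::Z::Z::Z::Z::
step 5: ::Z::Z::Z::Z::Z::Z
step 6: :Z::Z::Z::Z::Z::Z:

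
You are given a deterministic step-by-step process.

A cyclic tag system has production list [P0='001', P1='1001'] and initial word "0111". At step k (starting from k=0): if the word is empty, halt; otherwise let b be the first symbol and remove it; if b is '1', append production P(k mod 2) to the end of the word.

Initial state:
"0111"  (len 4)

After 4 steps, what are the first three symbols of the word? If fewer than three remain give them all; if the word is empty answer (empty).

100

[0] "0111"  (len 4)
[1] "111"  (len 3)
[2] "111001"  (len 6)
[3] "11001001"  (len 8)
[4] "10010011001"  (len 11)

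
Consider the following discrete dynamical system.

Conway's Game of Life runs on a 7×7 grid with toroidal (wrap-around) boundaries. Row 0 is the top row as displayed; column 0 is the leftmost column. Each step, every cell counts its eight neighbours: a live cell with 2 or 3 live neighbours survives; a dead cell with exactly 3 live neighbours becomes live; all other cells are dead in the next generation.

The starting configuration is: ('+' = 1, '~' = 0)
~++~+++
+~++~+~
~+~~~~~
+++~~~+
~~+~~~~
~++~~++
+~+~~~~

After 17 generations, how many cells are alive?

step 0: ~++~+++
+~++~+~
~+~~~~~
+++~~~+
~~+~~~~
~++~~++
+~+~~~~
step 1: ~~~~++~
+~~+~+~
~~~+~~~
+~+~~~~
~~~+~+~
+~++~~+
~~~~+~~
step 2: ~~~+~++
~~~+~++
~++++~+
~~+++~~
+~~++~~
~~++~++
~~~~+~+
step 3: +~~+~~~
~~~~~~~
++~~~~+
+~~~~~~
~+~~~~+
+~+~~~+
+~+~~~~
step 4: ~+~~~~~
~+~~~~+
++~~~~+
~~~~~~~
~+~~~~+
~~+~~~+
+~++~~~
step 5: ~+~~~~~
~++~~~+
~+~~~~+
~+~~~~+
+~~~~~~
~~++~~+
+~++~~~
step 6: ~~~+~~~
~++~~~~
~+~~~++
~+~~~~+
+++~~~+
+~++~~+
+~~+~~~
step 7: ~+~+~~~
+++~~~~
~+~~~++
~~~~~~~
~~~+~+~
~~~+~~~
++~++~+
step 8: ~~~++~+
~~~~~~+
~++~~~+
~~~~+++
~~~~+~~
+~~+~++
++~++~~
step 9: ~~+++~+
~~++~~+
~~~~~~+
+~~++~+
+~~+~~~
++++~++
~+~~~~~
step 10: ++~~++~
+~+~+~+
~~+~+~+
+~~++++
~~~~~~~
~~~++~+
~~~~~~~
step 11: ++~+++~
~~+~+~~
~~+~~~~
+~~++~+
+~~~~~~
~~~~~~~
+~~+~~+
step 12: ++~~~+~
~~+~++~
~++~++~
++~+~~+
+~~~~~+
+~~~~~+
++++~++
step 13: ~~~~~~~
+~+~~~~
~~~~~~~
~~~++~~
~~~~~+~
~~+~~~~
~~+~++~
step 14: ~+~+~~~
~~~~~~~
~~~+~~~
~~~~+~~
~~~++~~
~~~+++~
~~~+~~~
step 15: ~~+~~~~
~~+~~~~
~~~~~~~
~~~~+~~
~~~~~~~
~~+~~+~
~~~+~~~
step 16: ~~++~~~
~~~~~~~
~~~~~~~
~~~~~~~
~~~~~~~
~~~~~~~
~~++~~~
step 17: ~~++~~~
~~~~~~~
~~~~~~~
~~~~~~~
~~~~~~~
~~~~~~~
~~++~~~

4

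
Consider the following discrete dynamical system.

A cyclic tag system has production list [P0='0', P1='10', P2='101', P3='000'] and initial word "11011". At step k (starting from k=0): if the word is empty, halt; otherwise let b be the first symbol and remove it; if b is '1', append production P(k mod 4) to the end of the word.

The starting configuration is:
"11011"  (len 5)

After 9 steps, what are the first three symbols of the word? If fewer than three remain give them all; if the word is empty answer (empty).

000

[0] "11011"  (len 5)
[1] "10110"  (len 5)
[2] "011010"  (len 6)
[3] "11010"  (len 5)
[4] "1010000"  (len 7)
[5] "0100000"  (len 7)
[6] "100000"  (len 6)
[7] "00000101"  (len 8)
[8] "0000101"  (len 7)
[9] "000101"  (len 6)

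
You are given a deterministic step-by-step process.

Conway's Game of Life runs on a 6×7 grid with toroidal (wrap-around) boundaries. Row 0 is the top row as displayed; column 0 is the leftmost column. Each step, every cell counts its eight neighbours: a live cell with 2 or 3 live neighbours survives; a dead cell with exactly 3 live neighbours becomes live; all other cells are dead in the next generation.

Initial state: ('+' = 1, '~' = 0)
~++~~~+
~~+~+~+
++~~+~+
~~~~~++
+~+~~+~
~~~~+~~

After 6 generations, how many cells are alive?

0) ~++~~~+
~~+~+~+
++~~+~+
~~~~~++
+~+~~+~
~~~~+~~
1) +++~~~~
~~+~~~+
~+~++~~
~~~~+~~
~~~~++~
+~++~++
2) ~~~~~+~
~~~~~~~
~~++++~
~~~~~~~
~~~~~~~
+~++~+~
3) ~~~~+~+
~~~+~+~
~~~++~~
~~~++~~
~~~~~~~
~~~~+~+
4) ~~~++~+
~~~+~+~
~~+~~+~
~~~++~~
~~~+++~
~~~~~~~
5) ~~~+++~
~~++~++
~~+~~+~
~~+~~~~
~~~+~+~
~~~~~~~
6) ~~++~++
~~+~~~+
~++~+++
~~+++~~
~~~~~~~
~~~+~+~

16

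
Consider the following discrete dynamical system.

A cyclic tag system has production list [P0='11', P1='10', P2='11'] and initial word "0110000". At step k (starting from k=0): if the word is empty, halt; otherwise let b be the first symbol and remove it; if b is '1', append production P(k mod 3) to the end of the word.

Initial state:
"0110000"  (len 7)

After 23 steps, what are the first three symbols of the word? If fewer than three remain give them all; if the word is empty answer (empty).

111

0) "0110000"  (len 7)
1) "110000"  (len 6)
2) "1000010"  (len 7)
3) "00001011"  (len 8)
4) "0001011"  (len 7)
5) "001011"  (len 6)
6) "01011"  (len 5)
7) "1011"  (len 4)
8) "01110"  (len 5)
9) "1110"  (len 4)
10) "11011"  (len 5)
11) "101110"  (len 6)
12) "0111011"  (len 7)
13) "111011"  (len 6)
14) "1101110"  (len 7)
15) "10111011"  (len 8)
16) "011101111"  (len 9)
17) "11101111"  (len 8)
18) "110111111"  (len 9)
19) "1011111111"  (len 10)
20) "01111111110"  (len 11)
21) "1111111110"  (len 10)
22) "11111111011"  (len 11)
23) "111111101110"  (len 12)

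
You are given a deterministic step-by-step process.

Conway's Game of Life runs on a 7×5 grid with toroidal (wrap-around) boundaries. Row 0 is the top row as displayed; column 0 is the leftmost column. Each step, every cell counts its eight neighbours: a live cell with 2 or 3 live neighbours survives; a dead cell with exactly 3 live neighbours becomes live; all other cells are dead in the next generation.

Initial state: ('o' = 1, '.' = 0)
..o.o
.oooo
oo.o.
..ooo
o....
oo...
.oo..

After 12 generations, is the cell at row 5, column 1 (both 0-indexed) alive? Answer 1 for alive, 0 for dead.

gen 0: ..o.o
.oooo
oo.o.
..ooo
o....
oo...
.oo..
gen 1: ....o
.....
.....
..oo.
o.oo.
o.o..
..oo.
gen 2: ...o.
.....
.....
.oooo
.....
.....
.oooo
gen 3: ...oo
.....
..oo.
..oo.
..oo.
..oo.
..ooo
gen 4: ..o.o
..o.o
..oo.
.o..o
.o..o
.o...
.....
gen 5: .....
.oo.o
ooo.o
.o..o
.oo..
o....
.....
gen 6: .....
..o.o
....o
....o
.oo..
.o...
.....
gen 7: .....
...o.
o...o
o..o.
ooo..
.oo..
.....
gen 8: .....
....o
o..o.
..oo.
o..oo
o.o..
.....
gen 9: .....
....o
..oo.
ooo..
o....
oo.o.
.....
gen 10: .....
...o.
o.ooo
o.ooo
.....
oo..o
.....
gen 11: .....
..oo.
o....
o.o..
..o..
o....
o....
gen 12: .....
.....
..ooo
.....
.....
.o...
.....

1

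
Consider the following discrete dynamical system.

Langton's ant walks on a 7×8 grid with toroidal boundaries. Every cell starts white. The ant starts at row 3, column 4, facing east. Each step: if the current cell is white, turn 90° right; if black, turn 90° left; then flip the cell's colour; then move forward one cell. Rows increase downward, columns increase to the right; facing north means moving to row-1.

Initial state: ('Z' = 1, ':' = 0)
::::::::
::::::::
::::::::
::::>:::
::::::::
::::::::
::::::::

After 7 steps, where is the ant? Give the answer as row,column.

step 0: ::::::::
::::::::
::::::::
::::>:::
::::::::
::::::::
::::::::
step 1: ::::::::
::::::::
::::::::
::::Z:::
::::v:::
::::::::
::::::::
step 2: ::::::::
::::::::
::::::::
::::Z:::
:::<Z:::
::::::::
::::::::
step 3: ::::::::
::::::::
::::::::
:::^Z:::
:::ZZ:::
::::::::
::::::::
step 4: ::::::::
::::::::
::::::::
:::Z>:::
:::ZZ:::
::::::::
::::::::
step 5: ::::::::
::::::::
::::^:::
:::Z::::
:::ZZ:::
::::::::
::::::::
step 6: ::::::::
::::::::
::::Z>::
:::Z::::
:::ZZ:::
::::::::
::::::::
step 7: ::::::::
::::::::
::::ZZ::
:::Z:v::
:::ZZ:::
::::::::
::::::::

3,5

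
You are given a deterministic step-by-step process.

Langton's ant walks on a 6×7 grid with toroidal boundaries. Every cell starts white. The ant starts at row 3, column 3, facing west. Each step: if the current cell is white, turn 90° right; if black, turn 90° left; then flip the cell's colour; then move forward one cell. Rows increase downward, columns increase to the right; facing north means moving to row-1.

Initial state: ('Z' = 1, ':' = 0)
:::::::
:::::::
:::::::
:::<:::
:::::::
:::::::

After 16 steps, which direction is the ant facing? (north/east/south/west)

t=0: :::::::
:::::::
:::::::
:::<:::
:::::::
:::::::
t=1: :::::::
:::::::
:::^:::
:::Z:::
:::::::
:::::::
t=2: :::::::
:::::::
:::Z>::
:::Z:::
:::::::
:::::::
t=3: :::::::
:::::::
:::ZZ::
:::Zv::
:::::::
:::::::
t=4: :::::::
:::::::
:::ZZ::
:::<Z::
:::::::
:::::::
t=5: :::::::
:::::::
:::ZZ::
::::Z::
:::v:::
:::::::
t=6: :::::::
:::::::
:::ZZ::
::::Z::
::<Z:::
:::::::
t=7: :::::::
:::::::
:::ZZ::
::^:Z::
::ZZ:::
:::::::
t=8: :::::::
:::::::
:::ZZ::
::Z>Z::
::ZZ:::
:::::::
t=9: :::::::
:::::::
:::ZZ::
::ZZZ::
::Zv:::
:::::::
t=10: :::::::
:::::::
:::ZZ::
::ZZZ::
::Z:>::
:::::::
t=11: :::::::
:::::::
:::ZZ::
::ZZZ::
::Z:Z::
::::v::
t=12: :::::::
:::::::
:::ZZ::
::ZZZ::
::Z:Z::
:::<Z::
t=13: :::::::
:::::::
:::ZZ::
::ZZZ::
::Z^Z::
:::ZZ::
t=14: :::::::
:::::::
:::ZZ::
::ZZZ::
::ZZ>::
:::ZZ::
t=15: :::::::
:::::::
:::ZZ::
::ZZ^::
::ZZ:::
:::ZZ::
t=16: :::::::
:::::::
:::ZZ::
::Z<:::
::ZZ:::
:::ZZ::

west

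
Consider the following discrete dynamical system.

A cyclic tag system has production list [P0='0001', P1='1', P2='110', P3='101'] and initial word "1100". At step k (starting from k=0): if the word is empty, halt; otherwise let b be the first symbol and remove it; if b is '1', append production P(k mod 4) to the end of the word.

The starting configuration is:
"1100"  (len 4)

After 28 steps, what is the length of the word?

16

0) "1100"  (len 4)
1) "1000001"  (len 7)
2) "0000011"  (len 7)
3) "000011"  (len 6)
4) "00011"  (len 5)
5) "0011"  (len 4)
6) "011"  (len 3)
7) "11"  (len 2)
8) "1101"  (len 4)
9) "1010001"  (len 7)
10) "0100011"  (len 7)
11) "100011"  (len 6)
12) "00011101"  (len 8)
13) "0011101"  (len 7)
14) "011101"  (len 6)
15) "11101"  (len 5)
16) "1101101"  (len 7)
17) "1011010001"  (len 10)
18) "0110100011"  (len 10)
19) "110100011"  (len 9)
20) "10100011101"  (len 11)
21) "01000111010001"  (len 14)
22) "1000111010001"  (len 13)
23) "000111010001110"  (len 15)
24) "00111010001110"  (len 14)
25) "0111010001110"  (len 13)
26) "111010001110"  (len 12)
27) "11010001110110"  (len 14)
28) "1010001110110101"  (len 16)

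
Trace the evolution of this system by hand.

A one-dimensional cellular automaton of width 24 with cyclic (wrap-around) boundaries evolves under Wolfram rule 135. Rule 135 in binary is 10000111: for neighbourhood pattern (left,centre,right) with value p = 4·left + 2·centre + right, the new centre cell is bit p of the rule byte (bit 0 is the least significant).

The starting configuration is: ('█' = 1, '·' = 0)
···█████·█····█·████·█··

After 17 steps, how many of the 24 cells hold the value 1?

step 0: ···█████·█····█·████·█··
step 1: ███·███··█·████··██··█·█
step 2: ██···█··██··██··█···██··
step 3: ···███·█···█···██·██···█
step 4: ·██·█··█·███·██······███
step 5: ····█·██··█·····█████·█·
step 6: █████····██·████·███··█·
step 7: ·███··███····██···█··██·
step 8: █·█··█·█··███···███·█···
step 9: █·█·██·█·█·█··██·█··█·██
step 10: ··█····█·█·█·█···█·██··█
step 11: ·██·████·█·█·█·███····██
step 12: ·····██··█·█·█··█··███··
step 13: █████···██·█·█·██·█·█··█
step 14: ████··██···█·█····█·█·█·
step 15: ·██··█···███·█·████·█·█·
step 16: █···██·██·█··█··██··█·█·
step 17: █·██······█·██·█···██·█·

10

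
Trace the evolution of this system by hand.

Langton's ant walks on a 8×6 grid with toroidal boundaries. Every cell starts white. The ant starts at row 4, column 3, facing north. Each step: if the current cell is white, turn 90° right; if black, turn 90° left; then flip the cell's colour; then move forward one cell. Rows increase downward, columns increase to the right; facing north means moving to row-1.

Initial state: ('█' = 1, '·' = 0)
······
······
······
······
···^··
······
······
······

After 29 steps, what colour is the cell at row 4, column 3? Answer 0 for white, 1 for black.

gen 0: ······
······
······
······
···^··
······
······
······
gen 1: ······
······
······
······
···█>·
······
······
······
gen 2: ······
······
······
······
···██·
····v·
······
······
gen 3: ······
······
······
······
···██·
···<█·
······
······
gen 4: ······
······
······
······
···^█·
···██·
······
······
gen 5: ······
······
······
······
··<·█·
···██·
······
······
gen 6: ······
······
······
··^···
··█·█·
···██·
······
······
gen 7: ······
······
······
··█>··
··█·█·
···██·
······
······
gen 8: ······
······
······
··██··
··█v█·
···██·
······
······
gen 9: ······
······
······
··██··
··<██·
···██·
······
······
gen 10: ······
······
······
··██··
···██·
··v██·
······
······
gen 11: ······
······
······
··██··
···██·
·<███·
······
······
gen 12: ······
······
······
··██··
·^·██·
·████·
······
······
gen 13: ······
······
······
··██··
·█>██·
·████·
······
······
gen 14: ······
······
······
··██··
·████·
·█v██·
······
······
gen 15: ······
······
······
··██··
·████·
·█·>█·
······
······
gen 16: ······
······
······
··██··
·██^█·
·█··█·
······
······
gen 17: ······
······
······
··██··
·█<·█·
·█··█·
······
······
gen 18: ······
······
······
··██··
·█··█·
·█v·█·
······
······
gen 19: ······
······
······
··██··
·█··█·
·<█·█·
······
······
gen 20: ······
······
······
··██··
·█··█·
··█·█·
·v····
······
gen 21: ······
······
······
··██··
·█··█·
··█·█·
<█····
······
gen 22: ······
······
······
··██··
·█··█·
^·█·█·
██····
······
gen 23: ······
······
······
··██··
·█··█·
█>█·█·
██····
······
gen 24: ······
······
······
··██··
·█··█·
███·█·
█v····
······
gen 25: ······
······
······
··██··
·█··█·
███·█·
█·>···
······
gen 26: ······
······
······
··██··
·█··█·
███·█·
█·█···
··v···
gen 27: ······
······
······
··██··
·█··█·
███·█·
█·█···
·<█···
gen 28: ······
······
······
··██··
·█··█·
███·█·
█^█···
·██···
gen 29: ······
······
······
··██··
·█··█·
███·█·
██>···
·██···

0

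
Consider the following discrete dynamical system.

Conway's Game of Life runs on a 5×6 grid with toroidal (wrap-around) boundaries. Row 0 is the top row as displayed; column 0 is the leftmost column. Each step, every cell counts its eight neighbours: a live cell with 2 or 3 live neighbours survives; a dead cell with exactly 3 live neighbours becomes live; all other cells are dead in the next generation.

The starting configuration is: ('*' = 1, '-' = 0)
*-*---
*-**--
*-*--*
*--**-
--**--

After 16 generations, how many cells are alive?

8

t=0: *-*---
*-**--
*-*--*
*--**-
--**--
t=1: ------
*-**--
*-*---
*---*-
--*-**
t=2: -**-**
--**--
*-*---
*---*-
---***
t=3: **---*
*---**
--*--*
**--*-
-**---
t=4: --*-*-
----*-
---*--
*--*-*
--*---
t=5: ------
----*-
---*-*
--***-
-**-**
t=6: ---***
----*-
--*--*
**----
-**-**
t=7: *-*---
------
**---*
---**-
-**---
t=8: --*---
-----*
*---**
---***
-**---
t=9: -**---
*---**
*--*--
-***--
-**-*-
t=10: --*-*-
*-****
*--*--
*---*-
*-----
t=11: *-*-*-
*-*---
*-*---
**----
-*-*--
t=12: *-*--*
*-*---
*-*--*
*-----
---*-*
t=13: *-****
--**--
*----*
**--*-
-*--**
t=14: *-----
--*---
*-****
-*--*-
------
t=15: ------
*-*-*-
*-*-**
***-*-
------
t=16: ------
*---*-
--*-*-
*-*-*-
-*----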